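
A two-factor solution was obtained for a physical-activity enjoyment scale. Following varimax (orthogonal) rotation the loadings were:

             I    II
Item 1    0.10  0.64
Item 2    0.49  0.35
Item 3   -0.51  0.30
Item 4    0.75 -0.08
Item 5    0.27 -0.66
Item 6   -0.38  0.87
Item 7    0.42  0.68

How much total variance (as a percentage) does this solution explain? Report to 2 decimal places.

SS loadings by factor: 1.4664, 2.2834; total = 3.7498.
Total variance with 7 standardized items is 7, so the solution explains 3.7498/7 = 0.5357 = 53.57%.

53.57%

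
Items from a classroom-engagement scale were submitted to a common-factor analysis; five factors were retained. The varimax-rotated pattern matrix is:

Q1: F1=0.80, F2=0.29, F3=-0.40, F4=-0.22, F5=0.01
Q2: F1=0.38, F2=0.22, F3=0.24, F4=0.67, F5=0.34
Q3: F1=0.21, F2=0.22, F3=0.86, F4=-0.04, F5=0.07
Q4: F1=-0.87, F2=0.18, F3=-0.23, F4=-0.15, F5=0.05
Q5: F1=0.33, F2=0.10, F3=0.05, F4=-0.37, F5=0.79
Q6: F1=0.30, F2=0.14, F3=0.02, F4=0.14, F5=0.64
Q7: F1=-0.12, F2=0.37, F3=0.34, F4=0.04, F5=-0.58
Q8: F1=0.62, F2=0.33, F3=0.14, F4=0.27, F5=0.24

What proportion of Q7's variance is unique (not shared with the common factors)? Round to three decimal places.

0.395

h² = (-0.12)² + 0.37² + 0.34² + 0.04² + (-0.58)² = 0.0144 + 0.1369 + 0.1156 + 0.0016 + 0.3364 = 0.6049
Uniqueness u² = 1 − h² = 1 − 0.6049 = 0.3951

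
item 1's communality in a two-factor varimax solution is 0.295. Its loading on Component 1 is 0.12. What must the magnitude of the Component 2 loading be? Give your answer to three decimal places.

Under orthogonal rotation h² = Σλ², so λ_Component 2² = h² − (0.0144) = 0.295 − 0.0144 = 0.2806.
|λ| = √0.2806 = 0.5297.

0.530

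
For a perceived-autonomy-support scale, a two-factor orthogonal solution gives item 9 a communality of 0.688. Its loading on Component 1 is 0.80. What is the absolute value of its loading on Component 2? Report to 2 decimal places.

Under orthogonal rotation h² = Σλ², so λ_Component 2² = h² − (0.6400) = 0.688 − 0.6400 = 0.0480.
|λ| = √0.0480 = 0.2191.

0.22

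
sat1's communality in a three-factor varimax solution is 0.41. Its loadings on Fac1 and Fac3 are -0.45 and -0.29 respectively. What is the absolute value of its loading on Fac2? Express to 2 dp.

Under orthogonal rotation h² = Σλ², so λ_Fac2² = h² − (0.2866) = 0.41 − 0.2866 = 0.1234.
|λ| = √0.1234 = 0.3513.

0.35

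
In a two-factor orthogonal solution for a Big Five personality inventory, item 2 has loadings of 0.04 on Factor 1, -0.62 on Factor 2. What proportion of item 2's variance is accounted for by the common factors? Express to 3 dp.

0.386

h² = 0.04² + (-0.62)² = 0.0016 + 0.3844 = 0.3860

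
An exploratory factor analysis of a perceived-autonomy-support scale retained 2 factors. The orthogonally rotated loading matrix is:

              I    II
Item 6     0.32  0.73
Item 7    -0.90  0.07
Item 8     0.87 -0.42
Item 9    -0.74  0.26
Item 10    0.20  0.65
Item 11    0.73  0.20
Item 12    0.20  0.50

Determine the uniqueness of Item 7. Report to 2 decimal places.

0.19

h² = (-0.90)² + 0.07² = 0.8100 + 0.0049 = 0.8149
Uniqueness u² = 1 − h² = 1 − 0.8149 = 0.1851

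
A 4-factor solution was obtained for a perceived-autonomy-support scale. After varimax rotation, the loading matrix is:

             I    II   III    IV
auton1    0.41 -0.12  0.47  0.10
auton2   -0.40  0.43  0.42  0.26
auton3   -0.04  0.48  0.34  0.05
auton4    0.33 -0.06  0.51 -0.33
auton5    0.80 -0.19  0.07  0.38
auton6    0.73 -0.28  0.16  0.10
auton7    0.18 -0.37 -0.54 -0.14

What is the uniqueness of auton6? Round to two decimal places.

0.35

h² = 0.73² + (-0.28)² + 0.16² + 0.10² = 0.5329 + 0.0784 + 0.0256 + 0.0100 = 0.6469
Uniqueness u² = 1 − h² = 1 − 0.6469 = 0.3531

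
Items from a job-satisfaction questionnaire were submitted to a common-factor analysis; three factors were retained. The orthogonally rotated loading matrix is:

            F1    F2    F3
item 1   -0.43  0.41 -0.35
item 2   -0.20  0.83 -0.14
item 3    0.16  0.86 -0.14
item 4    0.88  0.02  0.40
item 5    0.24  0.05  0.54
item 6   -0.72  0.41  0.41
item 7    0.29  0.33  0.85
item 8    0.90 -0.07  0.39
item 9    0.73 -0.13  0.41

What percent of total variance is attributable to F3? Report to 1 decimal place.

20.3%

SS loadings for F3 = (-0.35)² + (-0.14)² + (-0.14)² + 0.40² + 0.54² + 0.41² + 0.85² + 0.39² + 0.41² = 1.8241
With 9 standardized items, total variance = 9. Proportion = 1.8241/9 = 0.2027 → 20.27%.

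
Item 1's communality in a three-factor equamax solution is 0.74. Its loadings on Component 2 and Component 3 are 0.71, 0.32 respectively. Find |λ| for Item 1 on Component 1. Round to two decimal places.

0.37

Under orthogonal rotation h² = Σλ², so λ_Component 1² = h² − (0.6065) = 0.74 − 0.6065 = 0.1335.
|λ| = √0.1335 = 0.3654.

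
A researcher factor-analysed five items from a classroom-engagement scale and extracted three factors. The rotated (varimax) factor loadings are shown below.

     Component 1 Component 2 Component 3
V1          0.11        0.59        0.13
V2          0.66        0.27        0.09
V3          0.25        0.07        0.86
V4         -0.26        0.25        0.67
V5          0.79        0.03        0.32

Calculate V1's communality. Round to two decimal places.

0.38

h² = 0.11² + 0.59² + 0.13² = 0.0121 + 0.3481 + 0.0169 = 0.3771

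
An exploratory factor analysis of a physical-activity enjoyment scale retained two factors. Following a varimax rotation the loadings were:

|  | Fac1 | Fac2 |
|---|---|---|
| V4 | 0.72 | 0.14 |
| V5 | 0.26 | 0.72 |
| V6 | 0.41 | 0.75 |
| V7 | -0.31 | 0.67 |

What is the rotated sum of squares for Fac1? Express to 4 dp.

SS loadings for Fac1 = 0.72² + 0.26² + 0.41² + (-0.31)² = 0.5184 + 0.0676 + 0.1681 + 0.0961 = 0.8502

0.8502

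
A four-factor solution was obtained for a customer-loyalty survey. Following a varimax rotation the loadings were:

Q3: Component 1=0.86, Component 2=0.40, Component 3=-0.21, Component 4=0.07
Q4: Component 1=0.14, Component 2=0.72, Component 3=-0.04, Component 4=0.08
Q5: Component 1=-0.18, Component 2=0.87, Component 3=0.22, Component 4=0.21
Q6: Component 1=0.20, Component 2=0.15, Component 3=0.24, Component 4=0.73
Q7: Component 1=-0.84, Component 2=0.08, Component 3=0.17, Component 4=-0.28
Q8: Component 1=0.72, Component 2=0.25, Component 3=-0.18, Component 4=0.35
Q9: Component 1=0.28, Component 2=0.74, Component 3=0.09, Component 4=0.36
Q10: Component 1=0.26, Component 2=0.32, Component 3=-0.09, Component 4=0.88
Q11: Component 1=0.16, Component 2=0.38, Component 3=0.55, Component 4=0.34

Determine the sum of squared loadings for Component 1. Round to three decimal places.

SS loadings for Component 1 = 0.86² + 0.14² + (-0.18)² + 0.20² + (-0.84)² + 0.72² + 0.28² + 0.26² + 0.16² = 0.7396 + 0.0196 + 0.0324 + 0.0400 + 0.7056 + 0.5184 + 0.0784 + 0.0676 + 0.0256 = 2.2272

2.227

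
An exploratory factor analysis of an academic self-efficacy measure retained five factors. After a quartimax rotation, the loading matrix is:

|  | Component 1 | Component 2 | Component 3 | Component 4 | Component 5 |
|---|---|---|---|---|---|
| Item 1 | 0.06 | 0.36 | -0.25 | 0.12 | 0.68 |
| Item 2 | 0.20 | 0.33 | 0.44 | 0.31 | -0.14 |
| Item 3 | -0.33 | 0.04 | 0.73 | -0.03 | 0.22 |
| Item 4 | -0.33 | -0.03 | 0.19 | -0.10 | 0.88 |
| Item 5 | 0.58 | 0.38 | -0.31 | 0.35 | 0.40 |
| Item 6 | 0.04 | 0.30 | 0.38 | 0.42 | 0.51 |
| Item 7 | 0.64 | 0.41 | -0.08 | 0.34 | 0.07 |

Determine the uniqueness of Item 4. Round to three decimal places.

0.070

h² = (-0.33)² + (-0.03)² + 0.19² + (-0.10)² + 0.88² = 0.1089 + 0.0009 + 0.0361 + 0.0100 + 0.7744 = 0.9303
Uniqueness u² = 1 − h² = 1 − 0.9303 = 0.0697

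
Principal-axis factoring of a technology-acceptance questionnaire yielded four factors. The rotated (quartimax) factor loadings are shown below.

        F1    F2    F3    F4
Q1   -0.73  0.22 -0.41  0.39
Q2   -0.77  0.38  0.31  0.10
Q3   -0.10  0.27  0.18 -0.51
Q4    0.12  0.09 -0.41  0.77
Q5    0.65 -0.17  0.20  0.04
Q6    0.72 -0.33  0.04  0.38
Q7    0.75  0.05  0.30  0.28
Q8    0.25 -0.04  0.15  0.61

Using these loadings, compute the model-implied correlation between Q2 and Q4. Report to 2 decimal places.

r̂ = Σ λ_i·λ_j across factors = (-0.77)(0.12) + (0.38)(0.09) + (0.31)(-0.41) + (0.10)(0.77)
  = -0.0924 +0.0342 -0.1271 +0.0770 = -0.1083

-0.11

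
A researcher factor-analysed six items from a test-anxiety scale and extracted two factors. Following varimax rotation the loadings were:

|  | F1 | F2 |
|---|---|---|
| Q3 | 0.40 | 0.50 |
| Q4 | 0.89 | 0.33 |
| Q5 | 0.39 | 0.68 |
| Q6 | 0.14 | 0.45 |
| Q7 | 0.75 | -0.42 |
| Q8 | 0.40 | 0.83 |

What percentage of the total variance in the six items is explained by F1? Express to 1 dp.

30.8%

SS loadings for F1 = 0.40² + 0.89² + 0.39² + 0.14² + 0.75² + 0.40² = 1.8463
With 6 standardized items, total variance = 6. Proportion = 1.8463/6 = 0.3077 → 30.77%.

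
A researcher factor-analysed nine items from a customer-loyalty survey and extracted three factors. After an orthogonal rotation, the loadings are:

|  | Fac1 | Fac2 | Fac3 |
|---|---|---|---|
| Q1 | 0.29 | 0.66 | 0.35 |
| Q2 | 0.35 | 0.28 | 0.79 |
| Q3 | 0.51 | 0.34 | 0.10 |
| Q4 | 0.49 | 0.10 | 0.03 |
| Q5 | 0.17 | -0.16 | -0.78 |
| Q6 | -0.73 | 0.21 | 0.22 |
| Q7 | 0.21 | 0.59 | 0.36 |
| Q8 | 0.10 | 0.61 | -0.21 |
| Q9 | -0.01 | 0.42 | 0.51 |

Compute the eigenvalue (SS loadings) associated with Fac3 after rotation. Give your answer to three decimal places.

1.848

SS loadings for Fac3 = 0.35² + 0.79² + 0.10² + 0.03² + (-0.78)² + 0.22² + 0.36² + (-0.21)² + 0.51² = 0.1225 + 0.6241 + 0.0100 + 0.0009 + 0.6084 + 0.0484 + 0.1296 + 0.0441 + 0.2601 = 1.8481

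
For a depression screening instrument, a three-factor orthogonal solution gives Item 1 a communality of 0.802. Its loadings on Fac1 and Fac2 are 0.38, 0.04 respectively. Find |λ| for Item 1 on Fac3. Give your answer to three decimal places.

Under orthogonal rotation h² = Σλ², so λ_Fac3² = h² − (0.1460) = 0.802 − 0.1460 = 0.6560.
|λ| = √0.6560 = 0.8099.

0.810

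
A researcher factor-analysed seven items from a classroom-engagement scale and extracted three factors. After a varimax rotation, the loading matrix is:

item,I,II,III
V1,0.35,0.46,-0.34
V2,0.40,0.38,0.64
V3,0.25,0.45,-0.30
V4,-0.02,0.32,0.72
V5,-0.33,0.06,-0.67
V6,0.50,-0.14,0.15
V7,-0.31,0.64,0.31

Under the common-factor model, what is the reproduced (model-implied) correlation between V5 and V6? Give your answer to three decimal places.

r̂ = Σ λ_i·λ_j across factors = (-0.33)(0.50) + (0.06)(-0.14) + (-0.67)(0.15)
  = -0.1650 -0.0084 -0.1005 = -0.2739

-0.274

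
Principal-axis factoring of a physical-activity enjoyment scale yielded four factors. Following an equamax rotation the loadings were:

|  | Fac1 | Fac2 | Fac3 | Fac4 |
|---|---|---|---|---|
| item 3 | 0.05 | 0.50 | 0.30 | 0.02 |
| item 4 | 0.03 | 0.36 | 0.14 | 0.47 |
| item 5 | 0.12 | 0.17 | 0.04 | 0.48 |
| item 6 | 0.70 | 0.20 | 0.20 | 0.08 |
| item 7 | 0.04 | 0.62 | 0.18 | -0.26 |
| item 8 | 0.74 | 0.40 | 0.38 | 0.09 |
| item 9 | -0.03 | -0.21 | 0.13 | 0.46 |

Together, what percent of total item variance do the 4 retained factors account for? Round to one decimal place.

Communalities: 0.3429, 0.3710, 0.2753, 0.5764, 0.4860, 0.8601, 0.2735; Σh² = 3.1852.
Total variance with 7 standardized items is 7, so the solution explains 3.1852/7 = 0.4550 = 45.50%.

45.5%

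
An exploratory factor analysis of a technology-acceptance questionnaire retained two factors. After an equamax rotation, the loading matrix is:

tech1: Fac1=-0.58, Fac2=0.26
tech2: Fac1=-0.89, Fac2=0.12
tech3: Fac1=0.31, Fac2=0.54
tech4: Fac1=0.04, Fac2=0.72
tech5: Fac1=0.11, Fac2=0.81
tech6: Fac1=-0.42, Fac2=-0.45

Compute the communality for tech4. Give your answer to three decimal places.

h² = 0.04² + 0.72² = 0.0016 + 0.5184 = 0.5200

0.520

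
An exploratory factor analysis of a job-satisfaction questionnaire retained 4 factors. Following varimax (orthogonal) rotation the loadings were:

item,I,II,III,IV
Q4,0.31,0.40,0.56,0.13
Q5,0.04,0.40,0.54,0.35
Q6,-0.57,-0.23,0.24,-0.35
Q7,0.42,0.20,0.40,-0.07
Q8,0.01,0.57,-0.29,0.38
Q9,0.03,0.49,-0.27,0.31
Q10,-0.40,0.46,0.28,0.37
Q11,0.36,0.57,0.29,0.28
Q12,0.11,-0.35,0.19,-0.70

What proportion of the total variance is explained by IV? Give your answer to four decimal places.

SS loadings for IV = 0.13² + 0.35² + (-0.35)² + (-0.07)² + 0.38² + 0.31² + 0.37² + 0.28² + (-0.70)² = 1.2126
Proportion of variance = 1.2126 / 9 = 0.1347.

0.1347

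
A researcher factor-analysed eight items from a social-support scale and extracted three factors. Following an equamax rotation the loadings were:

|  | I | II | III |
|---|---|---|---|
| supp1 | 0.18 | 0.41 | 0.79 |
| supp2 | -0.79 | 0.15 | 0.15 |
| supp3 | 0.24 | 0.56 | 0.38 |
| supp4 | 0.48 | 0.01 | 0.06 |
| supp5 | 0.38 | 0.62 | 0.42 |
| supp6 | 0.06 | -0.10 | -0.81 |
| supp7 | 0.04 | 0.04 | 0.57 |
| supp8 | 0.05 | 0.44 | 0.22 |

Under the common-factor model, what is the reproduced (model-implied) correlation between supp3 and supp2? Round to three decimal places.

r̂ = Σ λ_i·λ_j across factors = (0.24)(-0.79) + (0.56)(0.15) + (0.38)(0.15)
  = -0.1896 +0.0840 +0.0570 = -0.0486

-0.049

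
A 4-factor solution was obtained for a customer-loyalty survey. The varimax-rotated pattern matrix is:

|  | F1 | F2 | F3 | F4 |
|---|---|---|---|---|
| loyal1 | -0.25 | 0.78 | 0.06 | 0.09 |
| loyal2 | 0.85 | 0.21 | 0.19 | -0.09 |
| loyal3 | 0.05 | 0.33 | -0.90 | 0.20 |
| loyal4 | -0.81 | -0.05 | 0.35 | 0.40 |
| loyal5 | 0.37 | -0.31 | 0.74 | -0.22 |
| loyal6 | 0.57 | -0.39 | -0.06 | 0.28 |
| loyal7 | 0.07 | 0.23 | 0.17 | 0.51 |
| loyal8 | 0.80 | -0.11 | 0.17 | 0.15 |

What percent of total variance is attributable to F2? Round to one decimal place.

13.5%

SS loadings for F2 = 0.78² + 0.21² + 0.33² + (-0.05)² + (-0.31)² + (-0.39)² + 0.23² + (-0.11)² = 1.0771
With 8 standardized items, total variance = 8. Proportion = 1.0771/8 = 0.1346 → 13.46%.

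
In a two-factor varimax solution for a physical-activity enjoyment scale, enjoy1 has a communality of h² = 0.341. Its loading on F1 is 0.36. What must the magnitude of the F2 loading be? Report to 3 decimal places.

0.460

Under orthogonal rotation h² = Σλ², so λ_F2² = h² − (0.1296) = 0.341 − 0.1296 = 0.2114.
|λ| = √0.2114 = 0.4598.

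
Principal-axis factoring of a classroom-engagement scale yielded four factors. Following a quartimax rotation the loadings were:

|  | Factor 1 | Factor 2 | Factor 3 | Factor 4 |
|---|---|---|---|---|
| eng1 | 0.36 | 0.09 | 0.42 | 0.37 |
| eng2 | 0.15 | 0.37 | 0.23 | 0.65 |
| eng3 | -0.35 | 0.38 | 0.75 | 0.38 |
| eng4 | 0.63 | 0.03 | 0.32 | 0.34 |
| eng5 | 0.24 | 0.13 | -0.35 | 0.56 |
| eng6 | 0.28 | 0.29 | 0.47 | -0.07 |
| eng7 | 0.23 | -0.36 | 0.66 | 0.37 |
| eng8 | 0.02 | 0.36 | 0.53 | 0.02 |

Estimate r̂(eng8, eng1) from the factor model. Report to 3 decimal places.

0.270

r̂ = Σ λ_i·λ_j across factors = (0.02)(0.36) + (0.36)(0.09) + (0.53)(0.42) + (0.02)(0.37)
  = +0.0072 +0.0324 +0.2226 +0.0074 = 0.2696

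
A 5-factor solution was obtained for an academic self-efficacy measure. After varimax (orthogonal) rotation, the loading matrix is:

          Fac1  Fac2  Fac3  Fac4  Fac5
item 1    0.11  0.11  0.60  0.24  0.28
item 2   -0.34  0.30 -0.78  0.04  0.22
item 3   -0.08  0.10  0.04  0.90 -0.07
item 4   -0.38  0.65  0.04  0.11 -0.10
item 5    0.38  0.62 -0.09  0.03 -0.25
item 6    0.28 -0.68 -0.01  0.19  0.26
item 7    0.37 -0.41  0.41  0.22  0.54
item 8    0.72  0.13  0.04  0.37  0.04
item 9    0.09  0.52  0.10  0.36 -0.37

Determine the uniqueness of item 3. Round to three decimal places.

0.167

h² = (-0.08)² + 0.10² + 0.04² + 0.90² + (-0.07)² = 0.0064 + 0.0100 + 0.0016 + 0.8100 + 0.0049 = 0.8329
Uniqueness u² = 1 − h² = 1 − 0.8329 = 0.1671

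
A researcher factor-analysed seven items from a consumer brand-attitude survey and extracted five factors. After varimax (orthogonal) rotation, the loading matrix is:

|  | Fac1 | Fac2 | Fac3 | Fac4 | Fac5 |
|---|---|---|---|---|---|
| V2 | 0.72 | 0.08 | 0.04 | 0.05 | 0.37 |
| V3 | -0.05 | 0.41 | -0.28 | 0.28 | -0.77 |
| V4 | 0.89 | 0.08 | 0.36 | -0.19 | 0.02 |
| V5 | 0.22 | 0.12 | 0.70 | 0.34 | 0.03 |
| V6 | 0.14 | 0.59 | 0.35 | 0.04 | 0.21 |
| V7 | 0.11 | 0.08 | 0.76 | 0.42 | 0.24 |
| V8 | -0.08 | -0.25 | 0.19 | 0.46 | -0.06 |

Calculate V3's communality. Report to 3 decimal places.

h² = (-0.05)² + 0.41² + (-0.28)² + 0.28² + (-0.77)² = 0.0025 + 0.1681 + 0.0784 + 0.0784 + 0.5929 = 0.9203

0.920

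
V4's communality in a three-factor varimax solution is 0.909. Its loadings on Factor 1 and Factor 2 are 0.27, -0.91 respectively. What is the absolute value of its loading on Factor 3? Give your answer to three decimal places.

Under orthogonal rotation h² = Σλ², so λ_Factor 3² = h² − (0.9010) = 0.909 − 0.9010 = 0.0080.
|λ| = √0.0080 = 0.0894.

0.089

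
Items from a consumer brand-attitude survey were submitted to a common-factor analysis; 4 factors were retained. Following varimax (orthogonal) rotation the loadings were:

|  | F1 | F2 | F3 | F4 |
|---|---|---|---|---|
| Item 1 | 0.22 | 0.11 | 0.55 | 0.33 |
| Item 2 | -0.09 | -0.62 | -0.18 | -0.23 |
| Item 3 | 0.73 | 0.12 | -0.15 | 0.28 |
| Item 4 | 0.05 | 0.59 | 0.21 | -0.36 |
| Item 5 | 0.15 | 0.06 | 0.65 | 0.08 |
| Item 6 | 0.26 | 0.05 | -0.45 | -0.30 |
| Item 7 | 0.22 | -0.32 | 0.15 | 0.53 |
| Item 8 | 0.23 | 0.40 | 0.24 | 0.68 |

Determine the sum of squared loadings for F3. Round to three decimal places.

1.107

SS loadings for F3 = 0.55² + (-0.18)² + (-0.15)² + 0.21² + 0.65² + (-0.45)² + 0.15² + 0.24² = 0.3025 + 0.0324 + 0.0225 + 0.0441 + 0.4225 + 0.2025 + 0.0225 + 0.0576 = 1.1066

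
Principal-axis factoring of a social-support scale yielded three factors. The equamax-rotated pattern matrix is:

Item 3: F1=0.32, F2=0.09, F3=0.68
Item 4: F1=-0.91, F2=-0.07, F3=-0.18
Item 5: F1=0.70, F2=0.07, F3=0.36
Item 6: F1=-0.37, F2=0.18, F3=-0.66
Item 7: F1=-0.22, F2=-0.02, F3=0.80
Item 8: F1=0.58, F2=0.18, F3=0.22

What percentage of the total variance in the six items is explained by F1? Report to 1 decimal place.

SS loadings for F1 = 0.32² + (-0.91)² + 0.70² + (-0.37)² + (-0.22)² + 0.58² = 1.9422
With 6 standardized items, total variance = 6. Proportion = 1.9422/6 = 0.3237 → 32.37%.

32.4%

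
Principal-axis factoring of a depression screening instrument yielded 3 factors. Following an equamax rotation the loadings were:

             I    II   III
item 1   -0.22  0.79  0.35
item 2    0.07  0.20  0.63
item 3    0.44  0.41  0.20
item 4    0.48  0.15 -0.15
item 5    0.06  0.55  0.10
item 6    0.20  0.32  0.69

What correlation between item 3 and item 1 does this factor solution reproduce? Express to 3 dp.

0.297

r̂ = Σ λ_i·λ_j across factors = (0.44)(-0.22) + (0.41)(0.79) + (0.20)(0.35)
  = -0.0968 +0.3239 +0.0700 = 0.2971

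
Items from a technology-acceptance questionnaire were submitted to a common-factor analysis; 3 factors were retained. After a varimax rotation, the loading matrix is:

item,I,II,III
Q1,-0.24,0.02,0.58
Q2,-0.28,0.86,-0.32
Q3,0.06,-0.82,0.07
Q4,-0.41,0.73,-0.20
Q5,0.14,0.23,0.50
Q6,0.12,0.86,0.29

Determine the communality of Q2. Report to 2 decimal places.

h² = (-0.28)² + 0.86² + (-0.32)² = 0.0784 + 0.7396 + 0.1024 = 0.9204

0.92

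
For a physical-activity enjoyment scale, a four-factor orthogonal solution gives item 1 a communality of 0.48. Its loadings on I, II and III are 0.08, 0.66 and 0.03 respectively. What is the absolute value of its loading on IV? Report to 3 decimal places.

0.193

Under orthogonal rotation h² = Σλ², so λ_IV² = h² − (0.4429) = 0.48 − 0.4429 = 0.0371.
|λ| = √0.0371 = 0.1926.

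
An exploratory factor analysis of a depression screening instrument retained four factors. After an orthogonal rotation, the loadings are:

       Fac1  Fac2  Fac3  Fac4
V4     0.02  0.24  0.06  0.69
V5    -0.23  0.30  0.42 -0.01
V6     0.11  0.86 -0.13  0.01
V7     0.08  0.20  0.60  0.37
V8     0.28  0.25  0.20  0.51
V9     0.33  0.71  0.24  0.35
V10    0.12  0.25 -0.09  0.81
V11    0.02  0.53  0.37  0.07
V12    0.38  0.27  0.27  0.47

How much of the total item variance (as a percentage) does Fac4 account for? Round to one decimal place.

SS loadings for Fac4 = 0.69² + (-0.01)² + 0.01² + 0.37² + 0.51² + 0.35² + 0.81² + 0.07² + 0.47² = 1.8777
With 9 standardized items, total variance = 9. Proportion = 1.8777/9 = 0.2086 → 20.86%.

20.9%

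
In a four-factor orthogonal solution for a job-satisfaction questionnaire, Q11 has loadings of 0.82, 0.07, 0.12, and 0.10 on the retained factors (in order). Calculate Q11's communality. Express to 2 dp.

0.70

h² = 0.82² + 0.07² + 0.12² + 0.10² = 0.6724 + 0.0049 + 0.0144 + 0.0100 = 0.7017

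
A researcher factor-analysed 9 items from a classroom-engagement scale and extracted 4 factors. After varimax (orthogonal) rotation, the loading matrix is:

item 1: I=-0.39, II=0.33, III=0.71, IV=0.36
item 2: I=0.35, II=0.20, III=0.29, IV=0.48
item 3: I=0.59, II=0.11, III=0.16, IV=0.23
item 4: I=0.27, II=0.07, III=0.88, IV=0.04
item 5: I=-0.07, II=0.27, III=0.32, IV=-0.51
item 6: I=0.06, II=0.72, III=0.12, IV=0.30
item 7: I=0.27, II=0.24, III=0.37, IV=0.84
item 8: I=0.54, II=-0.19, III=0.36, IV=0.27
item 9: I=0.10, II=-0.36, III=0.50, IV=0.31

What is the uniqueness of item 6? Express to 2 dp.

h² = 0.06² + 0.72² + 0.12² + 0.30² = 0.0036 + 0.5184 + 0.0144 + 0.0900 = 0.6264
Uniqueness u² = 1 − h² = 1 − 0.6264 = 0.3736

0.37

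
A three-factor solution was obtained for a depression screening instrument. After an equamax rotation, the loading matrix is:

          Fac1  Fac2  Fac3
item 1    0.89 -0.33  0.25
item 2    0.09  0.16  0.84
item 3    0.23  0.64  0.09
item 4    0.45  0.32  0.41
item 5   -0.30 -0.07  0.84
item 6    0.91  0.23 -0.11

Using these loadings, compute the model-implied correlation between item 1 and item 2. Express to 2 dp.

r̂ = Σ λ_i·λ_j across factors = (0.89)(0.09) + (-0.33)(0.16) + (0.25)(0.84)
  = +0.0801 -0.0528 +0.2100 = 0.2373

0.24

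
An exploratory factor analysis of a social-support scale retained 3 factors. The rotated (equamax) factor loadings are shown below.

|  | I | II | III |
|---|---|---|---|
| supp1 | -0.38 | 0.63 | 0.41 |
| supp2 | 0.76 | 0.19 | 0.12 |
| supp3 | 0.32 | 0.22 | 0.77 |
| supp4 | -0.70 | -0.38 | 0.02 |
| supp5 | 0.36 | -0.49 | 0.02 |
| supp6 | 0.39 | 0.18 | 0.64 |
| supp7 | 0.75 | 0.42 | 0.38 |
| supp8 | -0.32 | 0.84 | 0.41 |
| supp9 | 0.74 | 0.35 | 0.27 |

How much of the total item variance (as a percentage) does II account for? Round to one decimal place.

SS loadings for II = 0.63² + 0.19² + 0.22² + (-0.38)² + (-0.49)² + 0.18² + 0.42² + 0.84² + 0.35² = 1.9028
With 9 standardized items, total variance = 9. Proportion = 1.9028/9 = 0.2114 → 21.14%.

21.1%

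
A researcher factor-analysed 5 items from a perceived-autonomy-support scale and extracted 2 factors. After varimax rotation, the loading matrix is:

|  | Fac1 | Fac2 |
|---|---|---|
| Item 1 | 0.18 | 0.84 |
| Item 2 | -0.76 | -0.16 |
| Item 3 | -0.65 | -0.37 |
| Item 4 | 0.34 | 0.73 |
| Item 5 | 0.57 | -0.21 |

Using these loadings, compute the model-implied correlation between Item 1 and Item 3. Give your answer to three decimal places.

r̂ = Σ λ_i·λ_j across factors = (0.18)(-0.65) + (0.84)(-0.37)
  = -0.1170 -0.3108 = -0.4278

-0.428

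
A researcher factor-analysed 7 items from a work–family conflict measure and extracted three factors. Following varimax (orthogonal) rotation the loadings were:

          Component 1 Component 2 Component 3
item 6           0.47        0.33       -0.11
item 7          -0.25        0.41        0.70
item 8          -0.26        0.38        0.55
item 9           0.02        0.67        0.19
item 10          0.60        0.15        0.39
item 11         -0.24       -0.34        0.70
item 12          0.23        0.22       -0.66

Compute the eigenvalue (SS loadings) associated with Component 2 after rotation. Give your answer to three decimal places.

SS loadings for Component 2 = 0.33² + 0.41² + 0.38² + 0.67² + 0.15² + (-0.34)² + 0.22² = 0.1089 + 0.1681 + 0.1444 + 0.4489 + 0.0225 + 0.1156 + 0.0484 = 1.0568

1.057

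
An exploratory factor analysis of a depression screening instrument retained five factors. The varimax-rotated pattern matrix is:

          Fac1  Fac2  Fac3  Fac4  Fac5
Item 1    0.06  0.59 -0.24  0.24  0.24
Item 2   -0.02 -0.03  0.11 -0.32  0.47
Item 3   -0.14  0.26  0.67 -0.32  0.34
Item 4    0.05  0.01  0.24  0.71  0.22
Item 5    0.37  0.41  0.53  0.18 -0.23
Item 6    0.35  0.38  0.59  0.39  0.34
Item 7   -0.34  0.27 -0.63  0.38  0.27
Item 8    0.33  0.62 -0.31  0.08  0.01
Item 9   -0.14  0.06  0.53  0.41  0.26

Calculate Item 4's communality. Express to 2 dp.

0.61

h² = 0.05² + 0.01² + 0.24² + 0.71² + 0.22² = 0.0025 + 0.0001 + 0.0576 + 0.5041 + 0.0484 = 0.6127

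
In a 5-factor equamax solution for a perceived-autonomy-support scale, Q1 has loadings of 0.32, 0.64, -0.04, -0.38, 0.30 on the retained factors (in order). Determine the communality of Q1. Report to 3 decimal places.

h² = 0.32² + 0.64² + (-0.04)² + (-0.38)² + 0.30² = 0.1024 + 0.4096 + 0.0016 + 0.1444 + 0.0900 = 0.7480

0.748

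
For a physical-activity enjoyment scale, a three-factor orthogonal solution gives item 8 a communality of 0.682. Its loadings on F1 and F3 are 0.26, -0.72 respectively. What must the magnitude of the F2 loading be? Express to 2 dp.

0.31

Under orthogonal rotation h² = Σλ², so λ_F2² = h² − (0.5860) = 0.682 − 0.5860 = 0.0960.
|λ| = √0.0960 = 0.3098.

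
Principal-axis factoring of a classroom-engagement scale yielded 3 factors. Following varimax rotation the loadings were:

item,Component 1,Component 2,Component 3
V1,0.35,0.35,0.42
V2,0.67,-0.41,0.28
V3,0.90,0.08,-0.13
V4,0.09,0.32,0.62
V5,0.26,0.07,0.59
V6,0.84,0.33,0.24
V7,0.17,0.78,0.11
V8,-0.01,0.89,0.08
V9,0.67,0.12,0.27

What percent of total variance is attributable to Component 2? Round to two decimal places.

21.42%

SS loadings for Component 2 = 0.35² + (-0.41)² + 0.08² + 0.32² + 0.07² + 0.33² + 0.78² + 0.89² + 0.12² = 1.9281
With 9 standardized items, total variance = 9. Proportion = 1.9281/9 = 0.2142 → 21.42%.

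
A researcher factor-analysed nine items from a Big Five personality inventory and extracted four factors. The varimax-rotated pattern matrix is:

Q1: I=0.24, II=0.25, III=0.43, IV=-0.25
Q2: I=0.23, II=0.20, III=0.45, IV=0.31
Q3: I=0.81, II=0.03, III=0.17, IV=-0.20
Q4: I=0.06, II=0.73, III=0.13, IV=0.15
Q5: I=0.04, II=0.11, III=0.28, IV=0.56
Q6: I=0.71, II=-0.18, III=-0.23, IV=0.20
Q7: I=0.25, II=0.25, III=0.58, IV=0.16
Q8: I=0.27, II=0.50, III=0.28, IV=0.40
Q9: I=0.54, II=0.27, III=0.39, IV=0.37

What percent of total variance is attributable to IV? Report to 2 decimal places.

SS loadings for IV = (-0.25)² + 0.31² + (-0.20)² + 0.15² + 0.56² + 0.20² + 0.16² + 0.40² + 0.37² = 0.8972
With 9 standardized items, total variance = 9. Proportion = 0.8972/9 = 0.0997 → 9.97%.

9.97%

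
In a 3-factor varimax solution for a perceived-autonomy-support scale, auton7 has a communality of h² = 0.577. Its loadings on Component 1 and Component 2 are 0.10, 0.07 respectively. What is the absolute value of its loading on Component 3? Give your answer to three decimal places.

Under orthogonal rotation h² = Σλ², so λ_Component 3² = h² − (0.0149) = 0.577 − 0.0149 = 0.5621.
|λ| = √0.5621 = 0.7497.

0.750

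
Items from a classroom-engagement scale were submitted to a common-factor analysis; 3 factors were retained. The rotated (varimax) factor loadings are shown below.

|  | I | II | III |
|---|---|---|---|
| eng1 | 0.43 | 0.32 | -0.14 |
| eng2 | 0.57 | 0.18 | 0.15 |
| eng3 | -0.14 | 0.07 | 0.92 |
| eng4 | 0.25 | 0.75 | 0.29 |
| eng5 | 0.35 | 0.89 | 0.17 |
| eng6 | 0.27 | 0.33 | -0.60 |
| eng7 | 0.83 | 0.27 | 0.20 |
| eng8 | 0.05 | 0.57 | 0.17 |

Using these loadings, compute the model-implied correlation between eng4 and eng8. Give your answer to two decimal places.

0.49

r̂ = Σ λ_i·λ_j across factors = (0.25)(0.05) + (0.75)(0.57) + (0.29)(0.17)
  = +0.0125 +0.4275 +0.0493 = 0.4893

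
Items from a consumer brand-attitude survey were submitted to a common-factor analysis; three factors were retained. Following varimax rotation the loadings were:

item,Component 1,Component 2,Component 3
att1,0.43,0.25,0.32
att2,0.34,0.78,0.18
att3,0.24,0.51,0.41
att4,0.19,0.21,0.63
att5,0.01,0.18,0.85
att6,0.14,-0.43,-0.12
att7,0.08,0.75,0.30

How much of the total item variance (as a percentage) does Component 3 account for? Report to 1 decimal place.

21.8%

SS loadings for Component 3 = 0.32² + 0.18² + 0.41² + 0.63² + 0.85² + (-0.12)² + 0.30² = 1.5267
With 7 standardized items, total variance = 7. Proportion = 1.5267/7 = 0.2181 → 21.81%.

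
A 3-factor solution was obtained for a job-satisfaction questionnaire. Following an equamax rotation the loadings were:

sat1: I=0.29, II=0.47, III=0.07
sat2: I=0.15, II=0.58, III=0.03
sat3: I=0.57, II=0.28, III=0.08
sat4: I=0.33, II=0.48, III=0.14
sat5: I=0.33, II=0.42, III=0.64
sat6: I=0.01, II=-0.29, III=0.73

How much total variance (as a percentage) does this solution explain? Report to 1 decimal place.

45.8%

Communalities: 0.3099, 0.3598, 0.4097, 0.3589, 0.6949, 0.6171; Σh² = 2.7503.
Total variance with 6 standardized items is 6, so the solution explains 2.7503/6 = 0.4584 = 45.84%.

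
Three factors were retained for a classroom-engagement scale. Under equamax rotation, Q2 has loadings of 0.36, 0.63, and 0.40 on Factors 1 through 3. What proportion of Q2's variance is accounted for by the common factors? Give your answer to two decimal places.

0.69

h² = 0.36² + 0.63² + 0.40² = 0.1296 + 0.3969 + 0.1600 = 0.6865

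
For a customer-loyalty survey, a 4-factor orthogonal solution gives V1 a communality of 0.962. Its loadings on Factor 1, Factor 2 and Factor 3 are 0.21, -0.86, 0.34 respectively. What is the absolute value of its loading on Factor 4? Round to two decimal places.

0.25

Under orthogonal rotation h² = Σλ², so λ_Factor 4² = h² − (0.8993) = 0.962 − 0.8993 = 0.0627.
|λ| = √0.0627 = 0.2504.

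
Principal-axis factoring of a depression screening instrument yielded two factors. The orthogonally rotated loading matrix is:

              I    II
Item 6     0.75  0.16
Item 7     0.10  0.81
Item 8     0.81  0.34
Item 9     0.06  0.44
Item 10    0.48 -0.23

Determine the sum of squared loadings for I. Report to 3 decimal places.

1.463

SS loadings for I = 0.75² + 0.10² + 0.81² + 0.06² + 0.48² = 0.5625 + 0.0100 + 0.6561 + 0.0036 + 0.2304 = 1.4626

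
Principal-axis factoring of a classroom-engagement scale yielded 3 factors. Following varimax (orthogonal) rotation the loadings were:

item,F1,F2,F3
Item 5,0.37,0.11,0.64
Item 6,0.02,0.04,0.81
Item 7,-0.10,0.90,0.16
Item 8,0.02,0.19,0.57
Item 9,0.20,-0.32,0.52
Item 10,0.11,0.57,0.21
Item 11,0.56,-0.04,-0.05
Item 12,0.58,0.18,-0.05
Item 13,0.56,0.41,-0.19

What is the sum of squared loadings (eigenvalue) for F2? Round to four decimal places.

1.4892

SS loadings for F2 = 0.11² + 0.04² + 0.90² + 0.19² + (-0.32)² + 0.57² + (-0.04)² + 0.18² + 0.41² = 0.0121 + 0.0016 + 0.8100 + 0.0361 + 0.1024 + 0.3249 + 0.0016 + 0.0324 + 0.1681 = 1.4892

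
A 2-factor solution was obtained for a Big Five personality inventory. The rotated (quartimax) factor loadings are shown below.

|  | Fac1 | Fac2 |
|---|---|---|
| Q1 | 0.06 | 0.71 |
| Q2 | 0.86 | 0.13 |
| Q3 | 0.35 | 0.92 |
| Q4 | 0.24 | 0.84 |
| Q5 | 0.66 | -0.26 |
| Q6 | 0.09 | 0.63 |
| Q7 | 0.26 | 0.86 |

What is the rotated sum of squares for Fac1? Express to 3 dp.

SS loadings for Fac1 = 0.06² + 0.86² + 0.35² + 0.24² + 0.66² + 0.09² + 0.26² = 0.0036 + 0.7396 + 0.1225 + 0.0576 + 0.4356 + 0.0081 + 0.0676 = 1.4346

1.435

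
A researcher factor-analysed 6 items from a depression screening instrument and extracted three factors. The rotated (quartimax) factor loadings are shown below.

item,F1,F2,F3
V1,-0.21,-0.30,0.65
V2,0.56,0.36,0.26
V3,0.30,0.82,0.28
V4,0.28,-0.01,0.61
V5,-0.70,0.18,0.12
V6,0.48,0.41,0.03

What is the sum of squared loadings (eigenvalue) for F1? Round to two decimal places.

SS loadings for F1 = (-0.21)² + 0.56² + 0.30² + 0.28² + (-0.70)² + 0.48² = 0.0441 + 0.3136 + 0.0900 + 0.0784 + 0.4900 + 0.2304 = 1.2465

1.25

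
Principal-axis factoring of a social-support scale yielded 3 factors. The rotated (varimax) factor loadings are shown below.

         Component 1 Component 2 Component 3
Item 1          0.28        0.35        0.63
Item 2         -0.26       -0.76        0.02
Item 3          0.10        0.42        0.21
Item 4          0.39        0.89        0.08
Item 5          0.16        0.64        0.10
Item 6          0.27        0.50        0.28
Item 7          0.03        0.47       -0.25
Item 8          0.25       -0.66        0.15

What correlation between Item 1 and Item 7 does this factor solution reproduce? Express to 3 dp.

0.015

r̂ = Σ λ_i·λ_j across factors = (0.28)(0.03) + (0.35)(0.47) + (0.63)(-0.25)
  = +0.0084 +0.1645 -0.1575 = 0.0154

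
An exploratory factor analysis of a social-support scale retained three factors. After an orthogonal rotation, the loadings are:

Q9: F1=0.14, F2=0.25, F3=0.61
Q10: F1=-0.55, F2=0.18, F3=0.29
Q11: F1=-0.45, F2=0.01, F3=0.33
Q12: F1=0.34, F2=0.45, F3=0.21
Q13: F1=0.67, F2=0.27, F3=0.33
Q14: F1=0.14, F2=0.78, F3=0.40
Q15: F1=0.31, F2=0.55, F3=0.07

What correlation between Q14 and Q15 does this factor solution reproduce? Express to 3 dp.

0.500

r̂ = Σ λ_i·λ_j across factors = (0.14)(0.31) + (0.78)(0.55) + (0.40)(0.07)
  = +0.0434 +0.4290 +0.0280 = 0.5004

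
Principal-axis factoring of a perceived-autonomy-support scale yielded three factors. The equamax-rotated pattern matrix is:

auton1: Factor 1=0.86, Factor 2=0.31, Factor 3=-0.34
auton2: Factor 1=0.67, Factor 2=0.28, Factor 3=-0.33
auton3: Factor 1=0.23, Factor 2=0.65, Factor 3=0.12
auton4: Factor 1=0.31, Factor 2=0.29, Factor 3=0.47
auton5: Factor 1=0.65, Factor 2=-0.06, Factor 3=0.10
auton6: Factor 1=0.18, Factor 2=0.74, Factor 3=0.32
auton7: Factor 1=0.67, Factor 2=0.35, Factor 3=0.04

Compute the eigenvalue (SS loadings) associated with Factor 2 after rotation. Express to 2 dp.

1.35

SS loadings for Factor 2 = 0.31² + 0.28² + 0.65² + 0.29² + (-0.06)² + 0.74² + 0.35² = 0.0961 + 0.0784 + 0.4225 + 0.0841 + 0.0036 + 0.5476 + 0.1225 = 1.3548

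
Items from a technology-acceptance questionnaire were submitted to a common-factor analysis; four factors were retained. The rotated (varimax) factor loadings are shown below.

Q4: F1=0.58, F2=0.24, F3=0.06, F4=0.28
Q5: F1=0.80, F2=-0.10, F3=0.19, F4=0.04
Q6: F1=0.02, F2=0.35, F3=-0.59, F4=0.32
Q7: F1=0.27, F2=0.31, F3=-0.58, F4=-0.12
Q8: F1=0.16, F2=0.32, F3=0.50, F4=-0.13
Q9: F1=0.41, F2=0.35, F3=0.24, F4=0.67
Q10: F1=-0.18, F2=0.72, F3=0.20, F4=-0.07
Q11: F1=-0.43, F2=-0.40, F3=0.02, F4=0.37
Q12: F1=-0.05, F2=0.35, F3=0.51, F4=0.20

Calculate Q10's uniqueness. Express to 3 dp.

h² = (-0.18)² + 0.72² + 0.20² + (-0.07)² = 0.0324 + 0.5184 + 0.0400 + 0.0049 = 0.5957
Uniqueness u² = 1 − h² = 1 − 0.5957 = 0.4043

0.404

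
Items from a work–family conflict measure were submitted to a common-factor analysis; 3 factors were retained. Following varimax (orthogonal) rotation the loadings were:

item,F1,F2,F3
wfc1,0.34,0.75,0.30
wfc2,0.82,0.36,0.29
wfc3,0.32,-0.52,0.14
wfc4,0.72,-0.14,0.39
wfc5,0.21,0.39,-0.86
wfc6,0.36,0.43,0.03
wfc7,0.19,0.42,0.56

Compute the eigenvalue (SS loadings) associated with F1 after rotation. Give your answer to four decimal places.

1.6186

SS loadings for F1 = 0.34² + 0.82² + 0.32² + 0.72² + 0.21² + 0.36² + 0.19² = 0.1156 + 0.6724 + 0.1024 + 0.5184 + 0.0441 + 0.1296 + 0.0361 = 1.6186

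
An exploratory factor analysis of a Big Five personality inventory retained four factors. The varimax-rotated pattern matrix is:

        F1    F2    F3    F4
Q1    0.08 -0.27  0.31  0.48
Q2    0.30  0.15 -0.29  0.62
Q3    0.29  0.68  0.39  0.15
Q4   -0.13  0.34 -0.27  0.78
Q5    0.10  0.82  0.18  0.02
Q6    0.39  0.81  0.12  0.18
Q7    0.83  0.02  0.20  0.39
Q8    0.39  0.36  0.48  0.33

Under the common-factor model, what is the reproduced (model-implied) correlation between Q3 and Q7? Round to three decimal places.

0.391

r̂ = Σ λ_i·λ_j across factors = (0.29)(0.83) + (0.68)(0.02) + (0.39)(0.20) + (0.15)(0.39)
  = +0.2407 +0.0136 +0.0780 +0.0585 = 0.3908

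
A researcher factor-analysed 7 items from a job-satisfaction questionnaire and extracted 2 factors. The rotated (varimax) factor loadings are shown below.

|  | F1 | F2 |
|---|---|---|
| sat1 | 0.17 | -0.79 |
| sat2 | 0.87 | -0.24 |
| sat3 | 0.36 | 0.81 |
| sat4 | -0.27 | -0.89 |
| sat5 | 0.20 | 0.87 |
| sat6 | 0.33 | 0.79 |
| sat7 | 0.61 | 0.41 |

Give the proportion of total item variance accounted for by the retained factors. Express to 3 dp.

0.741

Communalities: 0.6530, 0.8145, 0.7857, 0.8650, 0.7969, 0.7330, 0.5402; Σh² = 5.1883.
Total variance with 7 standardized items is 7, so the solution explains 5.1883/7 = 0.7412.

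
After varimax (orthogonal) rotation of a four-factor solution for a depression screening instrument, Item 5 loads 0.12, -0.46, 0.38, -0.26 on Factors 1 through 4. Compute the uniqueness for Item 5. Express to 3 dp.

h² = 0.12² + (-0.46)² + 0.38² + (-0.26)² = 0.0144 + 0.2116 + 0.1444 + 0.0676 = 0.4380
Uniqueness u² = 1 − h² = 1 − 0.4380 = 0.5620

0.562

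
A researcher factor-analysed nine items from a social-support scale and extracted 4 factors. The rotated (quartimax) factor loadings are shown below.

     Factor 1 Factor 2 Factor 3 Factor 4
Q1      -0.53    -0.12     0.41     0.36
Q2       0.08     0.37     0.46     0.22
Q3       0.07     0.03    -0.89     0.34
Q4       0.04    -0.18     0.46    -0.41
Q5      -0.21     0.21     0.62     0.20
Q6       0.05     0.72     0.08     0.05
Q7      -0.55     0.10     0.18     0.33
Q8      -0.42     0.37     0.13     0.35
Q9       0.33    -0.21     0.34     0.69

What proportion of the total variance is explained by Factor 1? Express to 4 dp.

0.1031

SS loadings for Factor 1 = (-0.53)² + 0.08² + 0.07² + 0.04² + (-0.21)² + 0.05² + (-0.55)² + (-0.42)² + 0.33² = 0.9282
Proportion of variance = 0.9282 / 9 = 0.1031.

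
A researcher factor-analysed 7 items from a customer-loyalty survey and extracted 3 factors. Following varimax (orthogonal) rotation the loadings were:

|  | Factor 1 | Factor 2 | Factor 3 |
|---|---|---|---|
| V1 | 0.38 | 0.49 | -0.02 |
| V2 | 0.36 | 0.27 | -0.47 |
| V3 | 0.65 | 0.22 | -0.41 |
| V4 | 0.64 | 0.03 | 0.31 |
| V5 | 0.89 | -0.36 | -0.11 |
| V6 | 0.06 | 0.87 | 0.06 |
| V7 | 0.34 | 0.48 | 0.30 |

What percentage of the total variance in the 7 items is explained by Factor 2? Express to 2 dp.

SS loadings for Factor 2 = 0.49² + 0.27² + 0.22² + 0.03² + (-0.36)² + 0.87² + 0.48² = 1.4792
With 7 standardized items, total variance = 7. Proportion = 1.4792/7 = 0.2113 → 21.13%.

21.13%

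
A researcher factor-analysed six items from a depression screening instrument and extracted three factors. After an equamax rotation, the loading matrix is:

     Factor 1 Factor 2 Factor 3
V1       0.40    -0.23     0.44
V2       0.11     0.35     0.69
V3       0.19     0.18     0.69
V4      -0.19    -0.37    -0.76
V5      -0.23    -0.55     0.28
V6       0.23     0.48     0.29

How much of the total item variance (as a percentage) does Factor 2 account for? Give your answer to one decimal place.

14.6%

SS loadings for Factor 2 = (-0.23)² + 0.35² + 0.18² + (-0.37)² + (-0.55)² + 0.48² = 0.8776
With 6 standardized items, total variance = 6. Proportion = 0.8776/6 = 0.1463 → 14.63%.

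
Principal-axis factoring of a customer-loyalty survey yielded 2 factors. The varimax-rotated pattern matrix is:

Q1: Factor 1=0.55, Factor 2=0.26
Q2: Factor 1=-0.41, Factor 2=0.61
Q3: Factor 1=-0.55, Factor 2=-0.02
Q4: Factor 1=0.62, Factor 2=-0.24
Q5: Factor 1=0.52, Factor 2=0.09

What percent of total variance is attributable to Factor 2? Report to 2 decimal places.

10.12%

SS loadings for Factor 2 = 0.26² + 0.61² + (-0.02)² + (-0.24)² + 0.09² = 0.5058
With 5 standardized items, total variance = 5. Proportion = 0.5058/5 = 0.1012 → 10.12%.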